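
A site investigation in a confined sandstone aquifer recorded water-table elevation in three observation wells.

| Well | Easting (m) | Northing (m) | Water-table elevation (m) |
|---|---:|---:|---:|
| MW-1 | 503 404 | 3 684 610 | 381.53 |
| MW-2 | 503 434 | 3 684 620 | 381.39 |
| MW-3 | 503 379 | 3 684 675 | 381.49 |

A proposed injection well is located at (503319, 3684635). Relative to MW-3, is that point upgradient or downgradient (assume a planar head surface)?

Three-point gradient (reference MW-1): Δ to MW-2 = (30, 10, -0.14), Δ to MW-3 = (-25, 65, -0.04).
∂h/∂x = -0.003955, ∂h/∂y = -0.002136 (det = 2200).
Head at (503319, 3684635) = 381.53 + (-0.003955)·(-85) + (-0.002136)·(25) = 381.81 m.
That is higher than the 381.49 m at MW-3, so the point is upgradient.

upgradient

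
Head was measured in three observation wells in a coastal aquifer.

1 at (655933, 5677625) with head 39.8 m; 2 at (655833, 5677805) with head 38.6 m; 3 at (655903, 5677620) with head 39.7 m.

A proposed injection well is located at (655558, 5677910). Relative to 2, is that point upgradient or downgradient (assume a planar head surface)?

Taking 1 as reference: 2−1 = (-100, 180, -1.2); 3−1 = (-30, -5, -0.1).
Solve a·Δx + b·Δy = Δh: det = (-100)·(-5) − (-30)·180 = 5900.
∂h/∂x = [(-1.2)·(-5) − (-0.1)·180] / 5900 = +0.004068
∂h/∂y = [(-100)·(-0.1) − (-30)·(-1.2)] / 5900 = -0.004407
Head at (655558, 5677910) = 39.8 + (+0.004068)·(-375) + (-0.004407)·(285) = 37.02 m.
That is lower than the 38.6 m at 2, so the point is downgradient.

downgradient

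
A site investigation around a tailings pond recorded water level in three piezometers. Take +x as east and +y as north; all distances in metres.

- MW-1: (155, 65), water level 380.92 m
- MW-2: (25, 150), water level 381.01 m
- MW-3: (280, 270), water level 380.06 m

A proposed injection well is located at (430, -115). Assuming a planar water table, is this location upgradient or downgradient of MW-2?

Differences from MW-1: to MW-2 (Δx, Δy, Δh) = (-130, 85, +0.09); to MW-3 = (125, 205, -0.86).
Solve a·Δx + b·Δy = Δh: det = (-130)·205 − 125·85 = -37275.
∂h/∂x = [(+0.09)·205 − (-0.86)·85] / -37275 = -0.002456
∂h/∂y = [(-130)·(-0.86) − 125·(+0.09)] / -37275 = -0.002698
Head at (430, -115) = 380.92 + (-0.002456)·(275) + (-0.002698)·(-180) = 380.73 m.
That is lower than the 381.01 m at MW-2, so the point is downgradient.

downgradient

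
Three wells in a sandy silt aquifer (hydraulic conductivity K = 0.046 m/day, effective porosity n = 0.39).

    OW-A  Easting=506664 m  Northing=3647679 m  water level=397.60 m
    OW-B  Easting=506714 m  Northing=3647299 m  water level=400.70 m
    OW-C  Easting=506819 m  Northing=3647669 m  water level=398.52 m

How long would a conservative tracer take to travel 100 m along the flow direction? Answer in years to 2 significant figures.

With h = a·x + b·y + c and OW-A as origin, the differences give:
  50·a + (-380)·b = +3.10
  155·a + (-10)·b = +0.92
Eliminate b (×(-10) and ×(-380), subtract): 58400·a = 318.600 → a = ∂h/∂x = +0.005455
Back-substitute: b = ∂h/∂y = -0.007440.
|∇h| = √(0.005455² + -0.007440²) = 0.009226
Seepage velocity v = K·i/n = 0.046 × 0.009226 / 0.39 = 0.001088 m/day.
t = 100 / 0.001088 = 9.191e+04 days = 252 years.

250 years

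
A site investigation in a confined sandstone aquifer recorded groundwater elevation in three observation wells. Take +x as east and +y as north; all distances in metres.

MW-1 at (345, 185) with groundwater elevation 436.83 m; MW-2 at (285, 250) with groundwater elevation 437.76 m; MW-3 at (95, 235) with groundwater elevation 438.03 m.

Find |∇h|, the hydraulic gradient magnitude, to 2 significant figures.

0.012

Three-point gradient (reference MW-1): Δ to MW-2 = (-60, 65, +0.93), Δ to MW-3 = (-250, 50, +1.20).
∂h/∂x = -0.002377, ∂h/∂y = +0.01211 (det = 13250).
|∇h| = √(-0.002377² + 0.01211²) = 0.01234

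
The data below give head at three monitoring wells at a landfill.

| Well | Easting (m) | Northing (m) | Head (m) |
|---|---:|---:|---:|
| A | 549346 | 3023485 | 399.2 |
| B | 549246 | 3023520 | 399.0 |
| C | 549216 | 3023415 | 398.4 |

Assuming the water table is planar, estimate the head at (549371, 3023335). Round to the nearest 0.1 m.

Taking A as reference: B−A = (-100, 35, -0.2); C−A = (-130, -70, -0.8).
Determinant of the coordinate differences = (-100)·(-70) − (-130)·35 = 11550.
∂h/∂x = [(-0.2)·(-70) − (-0.8)·35] / 11550 = +0.003636
∂h/∂y = [(-100)·(-0.8) − (-130)·(-0.2)] / 11550 = +0.004675
h(549371, 3023335) = 399.2 + (+0.003636)·(25) + (+0.004675)·(-150) = 399.2 +0.091 -0.701 = 398.590 m.

398.6 m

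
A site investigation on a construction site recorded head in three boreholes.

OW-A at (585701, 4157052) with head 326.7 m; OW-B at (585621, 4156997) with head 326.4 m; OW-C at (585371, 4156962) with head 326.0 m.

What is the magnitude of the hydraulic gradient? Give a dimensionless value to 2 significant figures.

Taking OW-A as reference: OW-B−OW-A = (-80, -55, -0.3); OW-C−OW-A = (-330, -90, -0.7).
Determinant of the coordinate differences = (-80)·(-90) − (-330)·(-55) = -10950.
∂h/∂x = [(-0.3)·(-90) − (-0.7)·(-55)] / -10950 = +0.001050
∂h/∂y = [(-80)·(-0.7) − (-330)·(-0.3)] / -10950 = +0.003927
|∇h| = √(0.001050² + 0.003927²) = 0.004065

0.0041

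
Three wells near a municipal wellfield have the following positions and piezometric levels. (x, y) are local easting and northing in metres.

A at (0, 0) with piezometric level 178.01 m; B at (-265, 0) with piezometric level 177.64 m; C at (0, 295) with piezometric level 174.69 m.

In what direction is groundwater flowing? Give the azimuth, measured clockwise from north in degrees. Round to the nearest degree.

∂h/∂x = (177.64 − 178.01) / (-265 − 0) = +0.001396
∂h/∂y = (174.69 − 178.01) / (295 − 0) = -0.01125
Flow direction (−∇h) has components (-0.001396 E, +0.01125 N).
Azimuth = atan2(E, N) = atan2(-0.001396, +0.01125) = 352.9° ≈ 353°.

353°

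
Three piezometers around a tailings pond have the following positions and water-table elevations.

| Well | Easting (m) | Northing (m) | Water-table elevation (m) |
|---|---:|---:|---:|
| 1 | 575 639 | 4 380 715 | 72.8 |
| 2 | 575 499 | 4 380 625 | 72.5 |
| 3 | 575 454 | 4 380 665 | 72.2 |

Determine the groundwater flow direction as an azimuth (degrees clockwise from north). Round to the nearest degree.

306°

Three-point gradient (reference 1): Δ to 2 = (-140, -90, -0.3), Δ to 3 = (-185, -50, -0.6).
∂h/∂x = +0.004041, ∂h/∂y = -0.002953 (det = -9650).
Flow direction (−∇h) has components (-0.004041 E, +0.002953 N).
Azimuth = atan2(E, N) = atan2(-0.004041, +0.002953) = 306.2° ≈ 306°.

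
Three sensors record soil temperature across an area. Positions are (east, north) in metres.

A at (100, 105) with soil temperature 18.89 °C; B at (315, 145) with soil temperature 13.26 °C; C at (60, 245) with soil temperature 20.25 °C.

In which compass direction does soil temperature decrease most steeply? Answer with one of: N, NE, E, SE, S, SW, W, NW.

Differences from A: to B (Δx, Δy, Δh) = (215, 40, -5.63); to C = (-40, 140, +1.36).
Solve a·Δx + b·Δy = ΔT: det = 215·140 − (-40)·40 = 31700.
∂T/∂x = [(-5.63)·140 − (+1.36)·40] / 31700 = -0.02658
∂T/∂y = [215·(+1.36) − (-40)·(-5.63)] / 31700 = +0.002120
Steepest decrease is along −∇f = (+0.02658 E, -0.002120 N) → east.

E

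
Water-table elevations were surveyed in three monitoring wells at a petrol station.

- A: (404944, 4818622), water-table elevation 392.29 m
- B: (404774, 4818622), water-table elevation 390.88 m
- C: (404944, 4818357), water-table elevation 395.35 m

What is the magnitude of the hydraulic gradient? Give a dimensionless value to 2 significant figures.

0.014

∂h/∂x = (390.88 − 392.29) / (404774 − 404944) = +0.008294
∂h/∂y = (395.35 − 392.29) / (4818357 − 4818622) = -0.01155
|∇h| = √(0.008294² + -0.01155²) = 0.01422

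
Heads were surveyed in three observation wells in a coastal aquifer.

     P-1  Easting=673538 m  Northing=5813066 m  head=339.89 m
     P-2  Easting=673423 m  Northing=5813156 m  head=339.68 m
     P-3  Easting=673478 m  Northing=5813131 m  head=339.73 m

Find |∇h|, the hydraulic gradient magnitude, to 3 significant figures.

Three-point gradient (reference P-1): Δ to P-2 = (-115, 90, -0.21), Δ to P-3 = (-60, 65, -0.16).
∂h/∂x = -0.0003614, ∂h/∂y = -0.002795 (det = -2075).
|∇h| = √(-0.0003614² + -0.002795²) = 0.002818

0.00282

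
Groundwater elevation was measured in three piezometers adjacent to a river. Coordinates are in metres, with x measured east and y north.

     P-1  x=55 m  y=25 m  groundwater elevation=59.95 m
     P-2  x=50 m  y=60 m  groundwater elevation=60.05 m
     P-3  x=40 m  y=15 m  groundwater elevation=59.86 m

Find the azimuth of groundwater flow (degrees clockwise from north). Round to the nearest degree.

Differences from P-1: to P-2 (Δx, Δy, Δh) = (-5, 35, +0.10); to P-3 = (-15, -10, -0.09).
Determinant of the coordinate differences = (-5)·(-10) − (-15)·35 = 575.
∂h/∂x = [(+0.10)·(-10) − (-0.09)·35] / 575 = +0.003739
∂h/∂y = [(-5)·(-0.09) − (-15)·(+0.10)] / 575 = +0.003391
Flow direction (−∇h) has components (-0.003739 E, -0.003391 N).
Azimuth = atan2(E, N) = atan2(-0.003739, -0.003391) = 227.8° ≈ 228°.

228°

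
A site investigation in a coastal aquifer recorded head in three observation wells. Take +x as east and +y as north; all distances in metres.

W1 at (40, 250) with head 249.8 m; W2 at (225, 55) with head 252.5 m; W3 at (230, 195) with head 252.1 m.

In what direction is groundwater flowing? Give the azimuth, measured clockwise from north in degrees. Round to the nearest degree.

Differences from W1: to W2 (Δx, Δy, Δh) = (185, -195, +2.7); to W3 = (190, -55, +2.3).
Determinant of the coordinate differences = 185·(-55) − 190·(-195) = 26875.
∂h/∂x = [(+2.7)·(-55) − (+2.3)·(-195)] / 26875 = +0.01116
∂h/∂y = [185·(+2.3) − 190·(+2.7)] / 26875 = -0.003256
Flow direction (−∇h) has components (-0.01116 E, +0.003256 N).
Azimuth = atan2(E, N) = atan2(-0.01116, +0.003256) = 286.3° ≈ 286°.

286°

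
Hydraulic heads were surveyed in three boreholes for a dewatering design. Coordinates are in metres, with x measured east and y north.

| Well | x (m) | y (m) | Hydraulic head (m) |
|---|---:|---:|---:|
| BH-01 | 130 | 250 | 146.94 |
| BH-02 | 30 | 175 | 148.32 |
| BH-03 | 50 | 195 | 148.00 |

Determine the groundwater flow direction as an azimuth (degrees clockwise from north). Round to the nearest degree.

039°

With h = a·x + b·y + c and BH-01 as origin, the differences give:
  (-100)·a + (-75)·b = +1.38
  (-80)·a + (-55)·b = +1.06
Eliminate b (×(-55) and ×(-75), subtract): -500·a = 3.600 → a = ∂h/∂x = -0.007200
Back-substitute: b = ∂h/∂y = -0.008800.
Flow direction (−∇h) has components (+0.007200 E, +0.008800 N).
Azimuth = atan2(E, N) = atan2(+0.007200, +0.008800) = 39.3° ≈ 039°.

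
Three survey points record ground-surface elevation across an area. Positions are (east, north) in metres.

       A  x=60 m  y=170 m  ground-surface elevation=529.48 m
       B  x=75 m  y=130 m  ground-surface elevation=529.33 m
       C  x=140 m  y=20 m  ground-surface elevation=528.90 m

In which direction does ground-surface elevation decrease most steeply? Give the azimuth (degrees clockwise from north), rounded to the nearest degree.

168°

Differences from A: to B (Δx, Δy, Δh) = (15, -40, -0.15); to C = (80, -150, -0.58).
Solve a·Δx + b·Δy = Δz: det = 15·(-150) − 80·(-40) = 950.
∂z/∂x = [(-0.15)·(-150) − (-0.58)·(-40)] / 950 = -0.0007368
∂z/∂y = [15·(-0.58) − 80·(-0.15)] / 950 = +0.003474
Steepest decrease is along −∇f: components (+0.0007368 E, -0.003474 N).
Azimuth = atan2(+0.0007368, -0.003474) = 168.0° ≈ 168°.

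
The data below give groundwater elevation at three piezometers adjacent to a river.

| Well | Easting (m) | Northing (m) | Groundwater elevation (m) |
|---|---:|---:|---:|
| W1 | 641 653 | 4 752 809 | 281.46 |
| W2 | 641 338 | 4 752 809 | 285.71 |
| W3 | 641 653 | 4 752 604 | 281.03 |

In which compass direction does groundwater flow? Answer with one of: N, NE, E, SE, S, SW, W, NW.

∂h/∂x = (285.71 − 281.46) / (641338 − 641653) = -0.01349
∂h/∂y = (281.03 − 281.46) / (4752604 − 4752809) = +0.002098
Flow = −∇h = (+0.01349 east, -0.002098 north), which points east.

E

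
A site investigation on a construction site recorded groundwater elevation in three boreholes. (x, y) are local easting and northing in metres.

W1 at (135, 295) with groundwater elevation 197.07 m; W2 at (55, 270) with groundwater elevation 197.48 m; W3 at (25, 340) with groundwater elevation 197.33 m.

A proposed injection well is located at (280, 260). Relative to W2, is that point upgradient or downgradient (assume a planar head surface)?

Taking W1 as reference: W2−W1 = (-80, -25, +0.41); W3−W1 = (-110, 45, +0.26).
Determinant of the coordinate differences = (-80)·45 − (-110)·(-25) = -6350.
∂h/∂x = [(+0.41)·45 − (+0.26)·(-25)] / -6350 = -0.003929
∂h/∂y = [(-80)·(+0.26) − (-110)·(+0.41)] / -6350 = -0.003827
Head at (280, 260) = 197.07 + (-0.003929)·(145) + (-0.003827)·(-35) = 196.63 m.
That is lower than the 197.48 m at W2, so the point is downgradient.

downgradient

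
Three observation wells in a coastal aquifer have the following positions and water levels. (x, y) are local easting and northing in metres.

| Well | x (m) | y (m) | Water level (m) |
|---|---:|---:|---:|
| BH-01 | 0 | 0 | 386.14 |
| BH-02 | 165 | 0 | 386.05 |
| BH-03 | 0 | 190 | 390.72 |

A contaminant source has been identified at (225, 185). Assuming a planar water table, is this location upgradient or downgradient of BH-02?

upgradient

∂h/∂x = (386.05 − 386.14) / (165 − 0) = -0.0005455
∂h/∂y = (390.72 − 386.14) / (190 − 0) = +0.02411
Head at (225, 185) = 386.14 + (-0.0005455)·(225) + (+0.02411)·(185) = 390.48 m.
That is higher than the 386.05 m at BH-02, so the point is upgradient.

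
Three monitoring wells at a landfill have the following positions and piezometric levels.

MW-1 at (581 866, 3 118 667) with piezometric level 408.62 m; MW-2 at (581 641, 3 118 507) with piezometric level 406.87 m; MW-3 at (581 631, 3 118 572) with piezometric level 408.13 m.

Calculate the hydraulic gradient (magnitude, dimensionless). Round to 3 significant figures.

With h = a·x + b·y + c and MW-1 as origin, the differences give:
  (-225)·a + (-160)·b = -1.75
  (-235)·a + (-95)·b = -0.49
Eliminate b (×(-95) and ×(-160), subtract): -16225·a = 87.850 → a = ∂h/∂x = -0.005414
Back-substitute: b = ∂h/∂y = +0.01855.
|∇h| = √(-0.005414² + 0.01855²) = 0.01932

0.0193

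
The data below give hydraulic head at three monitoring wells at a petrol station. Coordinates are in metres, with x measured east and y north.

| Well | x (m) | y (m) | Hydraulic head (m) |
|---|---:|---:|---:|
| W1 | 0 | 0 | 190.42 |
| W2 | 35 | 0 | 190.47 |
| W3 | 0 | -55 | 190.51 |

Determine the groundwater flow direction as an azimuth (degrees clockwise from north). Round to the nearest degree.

319°

∂h/∂x = (190.47 − 190.42) / (35 − 0) = +0.001429
∂h/∂y = (190.51 − 190.42) / (-55 − 0) = -0.001636
Flow direction (−∇h) has components (-0.001429 E, +0.001636 N).
Azimuth = atan2(E, N) = atan2(-0.001429, +0.001636) = 318.9° ≈ 319°.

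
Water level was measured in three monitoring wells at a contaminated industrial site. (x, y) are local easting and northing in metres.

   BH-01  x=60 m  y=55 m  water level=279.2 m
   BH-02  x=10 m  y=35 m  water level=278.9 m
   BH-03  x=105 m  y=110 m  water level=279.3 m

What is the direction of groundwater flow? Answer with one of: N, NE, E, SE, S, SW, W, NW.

Taking BH-01 as reference: BH-02−BH-01 = (-50, -20, -0.3); BH-03−BH-01 = (45, 55, +0.1).
Determinant of the coordinate differences = (-50)·55 − 45·(-20) = -1850.
∂h/∂x = [(-0.3)·55 − (+0.1)·(-20)] / -1850 = +0.007838
∂h/∂y = [(-50)·(+0.1) − 45·(-0.3)] / -1850 = -0.004595
Flow = −∇h = (-0.007838 east, +0.004595 north), which points northwest.

NW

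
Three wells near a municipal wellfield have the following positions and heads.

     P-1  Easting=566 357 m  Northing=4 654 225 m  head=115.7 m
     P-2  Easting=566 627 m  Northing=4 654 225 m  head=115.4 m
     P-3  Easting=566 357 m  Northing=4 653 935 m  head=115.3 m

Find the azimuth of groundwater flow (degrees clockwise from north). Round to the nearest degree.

141°

∂h/∂x = (115.4 − 115.7) / (566627 − 566357) = -0.001111
∂h/∂y = (115.3 − 115.7) / (4653935 − 4654225) = +0.001379
Flow direction (−∇h) has components (+0.001111 E, -0.001379 N).
Azimuth = atan2(E, N) = atan2(+0.001111, -0.001379) = 141.1° ≈ 141°.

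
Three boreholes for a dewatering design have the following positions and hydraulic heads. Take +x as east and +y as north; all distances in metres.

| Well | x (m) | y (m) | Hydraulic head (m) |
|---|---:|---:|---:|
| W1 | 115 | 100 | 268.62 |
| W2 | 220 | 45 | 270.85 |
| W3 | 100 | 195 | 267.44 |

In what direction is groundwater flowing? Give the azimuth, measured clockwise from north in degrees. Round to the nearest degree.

Three-point gradient (reference W1): Δ to W2 = (105, -55, +2.23), Δ to W3 = (-15, 95, -1.18).
∂h/∂x = +0.01606, ∂h/∂y = -0.009885 (det = 9150).
Flow direction (−∇h) has components (-0.01606 E, +0.009885 N).
Azimuth = atan2(E, N) = atan2(-0.01606, +0.009885) = 301.6° ≈ 302°.

302°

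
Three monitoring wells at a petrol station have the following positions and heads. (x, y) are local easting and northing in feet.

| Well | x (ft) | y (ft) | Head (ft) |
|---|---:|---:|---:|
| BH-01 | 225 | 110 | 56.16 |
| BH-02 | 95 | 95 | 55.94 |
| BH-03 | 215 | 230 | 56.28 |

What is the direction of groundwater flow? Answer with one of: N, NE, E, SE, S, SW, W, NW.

With h = a·x + b·y + c and BH-01 as origin, the differences give:
  (-130)·a + (-15)·b = -0.22
  (-10)·a + 120·b = +0.12
Eliminate b (×120 and ×(-15), subtract): -15750·a = -24.600 → a = ∂h/∂x = +0.001562
Back-substitute: b = ∂h/∂y = +0.001130.
Flow = −∇h = (-0.001562 east, -0.001130 north), which points southwest.

SW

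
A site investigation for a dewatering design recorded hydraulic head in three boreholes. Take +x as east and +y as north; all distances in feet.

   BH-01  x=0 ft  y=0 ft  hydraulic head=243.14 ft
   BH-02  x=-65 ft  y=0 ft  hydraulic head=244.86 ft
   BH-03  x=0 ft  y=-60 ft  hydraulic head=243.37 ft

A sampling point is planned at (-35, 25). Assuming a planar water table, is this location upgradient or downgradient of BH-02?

downgradient

∂h/∂x = (244.86 − 243.14) / (-65 − 0) = -0.02646
∂h/∂y = (243.37 − 243.14) / (-60 − 0) = -0.003833
Head at (-35, 25) = 243.14 + (-0.02646)·(-35) + (-0.003833)·(25) = 243.97 ft.
That is lower than the 244.86 ft at BH-02, so the point is downgradient.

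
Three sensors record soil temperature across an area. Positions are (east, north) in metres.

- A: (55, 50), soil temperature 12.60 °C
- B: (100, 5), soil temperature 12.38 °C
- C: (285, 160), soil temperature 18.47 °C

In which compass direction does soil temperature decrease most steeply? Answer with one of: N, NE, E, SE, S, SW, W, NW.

SW

With T = a·x + b·y + c and A as origin, the differences give:
  45·a + (-45)·b = -0.22
  230·a + 110·b = +5.87
Eliminate b (×110 and ×(-45), subtract): 15300·a = 239.950 → a = ∂T/∂x = +0.01568
Back-substitute: b = ∂T/∂y = +0.02057.
Steepest decrease is along −∇f = (-0.01568 E, -0.02057 N) → southwest.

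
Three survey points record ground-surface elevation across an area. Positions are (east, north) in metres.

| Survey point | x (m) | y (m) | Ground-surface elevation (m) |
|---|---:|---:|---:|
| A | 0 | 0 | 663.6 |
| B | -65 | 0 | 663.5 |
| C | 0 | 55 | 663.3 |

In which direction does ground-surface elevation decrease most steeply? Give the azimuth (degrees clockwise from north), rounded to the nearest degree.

∂z/∂x = (663.5 − 663.6) / (-65 − 0) = +0.001538
∂z/∂y = (663.3 − 663.6) / (55 − 0) = -0.005455
Steepest decrease is along −∇f: components (-0.001538 E, +0.005455 N).
Azimuth = atan2(-0.001538, +0.005455) = 344.2° ≈ 344°.

344°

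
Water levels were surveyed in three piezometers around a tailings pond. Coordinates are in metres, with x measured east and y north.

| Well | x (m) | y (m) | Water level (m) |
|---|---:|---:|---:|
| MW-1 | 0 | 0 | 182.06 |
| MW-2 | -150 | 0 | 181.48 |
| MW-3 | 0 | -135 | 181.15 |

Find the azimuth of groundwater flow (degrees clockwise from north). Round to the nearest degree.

∂h/∂x = (181.48 − 182.06) / (-150 − 0) = +0.003867
∂h/∂y = (181.15 − 182.06) / (-135 − 0) = +0.006741
Flow direction (−∇h) has components (-0.003867 E, -0.006741 N).
Azimuth = atan2(E, N) = atan2(-0.003867, -0.006741) = 209.8° ≈ 210°.

210°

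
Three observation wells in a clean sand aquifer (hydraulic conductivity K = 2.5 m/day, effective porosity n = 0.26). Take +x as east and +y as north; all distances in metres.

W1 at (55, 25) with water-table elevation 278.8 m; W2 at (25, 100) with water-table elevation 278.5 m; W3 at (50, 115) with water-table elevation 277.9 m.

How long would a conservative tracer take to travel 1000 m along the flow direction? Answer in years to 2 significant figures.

With h = a·x + b·y + c and W1 as origin, the differences give:
  (-30)·a + 75·b = -0.3
  (-5)·a + 90·b = -0.9
Eliminate b (×90 and ×75, subtract): -2325·a = 40.50 → a = ∂h/∂x = -0.01742
Back-substitute: b = ∂h/∂y = -0.01097.
|∇h| = √(-0.01742² + -0.01097²) = 0.02059
Seepage velocity v = K·i/n = 2.5 × 0.02059 / 0.26 = 0.198 m/day.
t = 1000 / 0.198 = 5051 days = 13.8 years.

14 years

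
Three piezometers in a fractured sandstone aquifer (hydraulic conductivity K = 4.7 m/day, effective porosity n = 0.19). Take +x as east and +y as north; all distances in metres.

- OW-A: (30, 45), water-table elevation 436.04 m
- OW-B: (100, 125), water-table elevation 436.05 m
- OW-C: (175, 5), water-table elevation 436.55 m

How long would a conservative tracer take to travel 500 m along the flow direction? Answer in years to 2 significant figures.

15 years

Taking OW-A as reference: OW-B−OW-A = (70, 80, +0.01); OW-C−OW-A = (145, -40, +0.51).
Solve a·Δx + b·Δy = Δh: det = 70·(-40) − 145·80 = -14400.
∂h/∂x = [(+0.01)·(-40) − (+0.51)·80] / -14400 = +0.002861
∂h/∂y = [70·(+0.51) − 145·(+0.01)] / -14400 = -0.002378
|∇h| = √(0.002861² + -0.002378²) = 0.00372
Seepage velocity v = K·i/n = 4.7 × 0.00372 / 0.19 = 0.09202 m/day.
t = 500 / 0.09202 = 5434 days = 14.9 years.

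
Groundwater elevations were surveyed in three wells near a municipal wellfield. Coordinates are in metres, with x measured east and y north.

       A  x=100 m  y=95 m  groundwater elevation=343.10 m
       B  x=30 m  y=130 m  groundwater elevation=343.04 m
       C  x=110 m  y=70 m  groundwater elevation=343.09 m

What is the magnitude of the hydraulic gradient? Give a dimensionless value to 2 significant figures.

0.0016

Taking A as reference: B−A = (-70, 35, -0.06); C−A = (10, -25, -0.01).
Solve a·Δx + b·Δy = Δh: det = (-70)·(-25) − 10·35 = 1400.
∂h/∂x = [(-0.06)·(-25) − (-0.01)·35] / 1400 = +0.001321
∂h/∂y = [(-70)·(-0.01) − 10·(-0.06)] / 1400 = +0.0009286
|∇h| = √(0.001321² + 0.0009286²) = 0.001615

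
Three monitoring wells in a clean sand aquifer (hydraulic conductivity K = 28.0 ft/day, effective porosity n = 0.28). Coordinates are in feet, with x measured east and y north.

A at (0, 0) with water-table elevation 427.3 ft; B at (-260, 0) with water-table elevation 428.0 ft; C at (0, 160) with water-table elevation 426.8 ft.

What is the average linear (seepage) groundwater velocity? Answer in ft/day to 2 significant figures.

∂h/∂x = (428.0 − 427.3) / (-260 − 0) = -0.002692
∂h/∂y = (426.8 − 427.3) / (160 − 0) = -0.003125
|∇h| = √(-0.002692² + -0.003125²) = 0.004125
Seepage velocity v = K·i/n = 28.0 × 0.004125 / 0.28 = 0.4125 ft/day.

0.41 ft/day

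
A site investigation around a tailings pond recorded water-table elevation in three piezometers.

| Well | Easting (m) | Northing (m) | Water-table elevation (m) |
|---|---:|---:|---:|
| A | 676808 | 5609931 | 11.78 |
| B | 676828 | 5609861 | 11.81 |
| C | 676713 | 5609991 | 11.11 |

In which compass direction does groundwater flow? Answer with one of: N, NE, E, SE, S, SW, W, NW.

With h = a·x + b·y + c and A as origin, the differences give:
  20·a + (-70)·b = +0.03
  (-95)·a + 60·b = -0.67
Eliminate b (×60 and ×(-70), subtract): -5450·a = -45.100 → a = ∂h/∂x = +0.008275
Back-substitute: b = ∂h/∂y = +0.001936.
Flow = −∇h = (-0.008275 east, -0.001936 north), which points west.

W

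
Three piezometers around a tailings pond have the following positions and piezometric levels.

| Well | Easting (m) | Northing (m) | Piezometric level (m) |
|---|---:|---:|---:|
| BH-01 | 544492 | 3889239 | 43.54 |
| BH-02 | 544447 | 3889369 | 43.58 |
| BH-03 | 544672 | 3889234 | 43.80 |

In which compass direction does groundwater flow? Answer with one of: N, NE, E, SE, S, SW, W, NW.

With h = a·x + b·y + c and BH-01 as origin, the differences give:
  (-45)·a + 130·b = +0.04
  180·a + (-5)·b = +0.26
Eliminate b (×(-5) and ×130, subtract): -23175·a = -34.000 → a = ∂h/∂x = +0.001467
Back-substitute: b = ∂h/∂y = +0.0008155.
Flow = −∇h = (-0.001467 east, -0.0008155 north), which points southwest.

SW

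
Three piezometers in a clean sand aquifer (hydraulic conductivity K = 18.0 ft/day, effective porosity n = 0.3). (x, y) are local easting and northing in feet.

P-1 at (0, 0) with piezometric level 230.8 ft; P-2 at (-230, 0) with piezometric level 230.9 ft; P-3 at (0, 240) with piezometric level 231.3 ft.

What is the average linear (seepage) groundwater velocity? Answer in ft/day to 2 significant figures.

0.13 ft/day

∂h/∂x = (230.9 − 230.8) / (-230 − 0) = -0.0004348
∂h/∂y = (231.3 − 230.8) / (240 − 0) = +0.002083
|∇h| = √(-0.0004348² + 0.002083²) = 0.002128
Seepage velocity v = K·i/n = 18.0 × 0.002128 / 0.3 = 0.1277 ft/day.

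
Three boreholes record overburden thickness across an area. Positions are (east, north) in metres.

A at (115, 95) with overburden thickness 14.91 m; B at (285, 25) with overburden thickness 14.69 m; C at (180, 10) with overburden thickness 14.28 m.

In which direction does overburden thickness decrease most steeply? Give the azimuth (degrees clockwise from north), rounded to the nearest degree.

195°

Differences from A: to B (Δx, Δy, Δh) = (170, -70, -0.22); to C = (65, -85, -0.63).
Determinant of the coordinate differences = 170·(-85) − 65·(-70) = -9900.
∂d/∂x = [(-0.22)·(-85) − (-0.63)·(-70)] / -9900 = +0.002566
∂d/∂y = [170·(-0.63) − 65·(-0.22)] / -9900 = +0.009374
Steepest decrease is along −∇f: components (-0.002566 E, -0.009374 N).
Azimuth = atan2(-0.002566, -0.009374) = 195.3° ≈ 195°.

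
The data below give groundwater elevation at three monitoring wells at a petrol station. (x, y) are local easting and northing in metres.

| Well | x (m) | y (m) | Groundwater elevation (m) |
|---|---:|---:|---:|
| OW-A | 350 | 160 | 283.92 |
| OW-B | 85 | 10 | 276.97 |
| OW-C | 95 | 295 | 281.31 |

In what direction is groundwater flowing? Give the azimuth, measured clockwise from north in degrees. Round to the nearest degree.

Three-point gradient (reference OW-A): Δ to OW-B = (-265, -150, -6.95), Δ to OW-C = (-255, 135, -2.61).
∂h/∂x = +0.01796, ∂h/∂y = +0.01460 (det = -74025).
Flow direction (−∇h) has components (-0.01796 E, -0.01460 N).
Azimuth = atan2(E, N) = atan2(-0.01796, -0.01460) = 230.9° ≈ 231°.

231°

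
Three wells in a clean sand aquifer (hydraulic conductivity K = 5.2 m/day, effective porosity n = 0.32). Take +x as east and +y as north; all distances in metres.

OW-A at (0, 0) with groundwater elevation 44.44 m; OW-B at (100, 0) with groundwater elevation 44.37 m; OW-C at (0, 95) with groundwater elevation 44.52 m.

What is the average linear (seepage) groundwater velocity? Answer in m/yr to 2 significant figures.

6.5 m/yr

∂h/∂x = (44.37 − 44.44) / (100 − 0) = -0.0007000
∂h/∂y = (44.52 − 44.44) / (95 − 0) = +0.0008421
|∇h| = √(-0.0007000² + 0.0008421²) = 0.001095
Seepage velocity v = K·i/n = 5.2 × 0.001095 / 0.32 = 0.01779 m/day = 6.498 m/yr.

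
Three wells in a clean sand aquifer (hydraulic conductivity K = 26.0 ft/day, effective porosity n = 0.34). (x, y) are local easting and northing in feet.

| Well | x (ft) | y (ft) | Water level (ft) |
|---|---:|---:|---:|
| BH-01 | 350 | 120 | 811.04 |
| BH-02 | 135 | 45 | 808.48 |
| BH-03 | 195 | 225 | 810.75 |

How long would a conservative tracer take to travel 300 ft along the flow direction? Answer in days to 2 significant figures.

300 days

Differences from BH-01: to BH-02 (Δx, Δy, Δh) = (-215, -75, -2.56); to BH-03 = (-155, 105, -0.29).
Determinant of the coordinate differences = (-215)·105 − (-155)·(-75) = -34200.
∂h/∂x = [(-2.56)·105 − (-0.29)·(-75)] / -34200 = +0.008496
∂h/∂y = [(-215)·(-0.29) − (-155)·(-2.56)] / -34200 = +0.009779
|∇h| = √(0.008496² + 0.009779²) = 0.01295
Seepage velocity v = K·i/n = 26.0 × 0.01295 / 0.34 = 0.9903 ft/day.
t = 300 / 0.9903 = 302.9 days.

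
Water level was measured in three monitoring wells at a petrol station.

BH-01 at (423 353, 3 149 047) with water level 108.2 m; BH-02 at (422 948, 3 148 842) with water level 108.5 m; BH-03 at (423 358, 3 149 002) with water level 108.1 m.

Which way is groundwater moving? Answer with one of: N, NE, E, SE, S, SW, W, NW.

SE

Taking BH-01 as reference: BH-02−BH-01 = (-405, -205, +0.3); BH-03−BH-01 = (5, -45, -0.1).
Determinant of the coordinate differences = (-405)·(-45) − 5·(-205) = 19250.
∂h/∂x = [(+0.3)·(-45) − (-0.1)·(-205)] / 19250 = -0.001766
∂h/∂y = [(-405)·(-0.1) − 5·(+0.3)] / 19250 = +0.002026
Flow = −∇h = (+0.001766 east, -0.002026 north), which points southeast.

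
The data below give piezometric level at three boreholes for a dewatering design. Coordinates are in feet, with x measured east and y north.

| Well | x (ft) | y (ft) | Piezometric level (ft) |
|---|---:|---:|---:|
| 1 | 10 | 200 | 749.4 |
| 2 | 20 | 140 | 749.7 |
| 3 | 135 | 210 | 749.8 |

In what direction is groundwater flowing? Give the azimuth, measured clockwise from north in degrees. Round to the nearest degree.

321°

Differences from 1: to 2 (Δx, Δy, Δh) = (10, -60, +0.3); to 3 = (125, 10, +0.4).
Determinant of the coordinate differences = 10·10 − 125·(-60) = 7600.
∂h/∂x = [(+0.3)·10 − (+0.4)·(-60)] / 7600 = +0.003553
∂h/∂y = [10·(+0.4) − 125·(+0.3)] / 7600 = -0.004408
Flow direction (−∇h) has components (-0.003553 E, +0.004408 N).
Azimuth = atan2(E, N) = atan2(-0.003553, +0.004408) = 321.1° ≈ 321°.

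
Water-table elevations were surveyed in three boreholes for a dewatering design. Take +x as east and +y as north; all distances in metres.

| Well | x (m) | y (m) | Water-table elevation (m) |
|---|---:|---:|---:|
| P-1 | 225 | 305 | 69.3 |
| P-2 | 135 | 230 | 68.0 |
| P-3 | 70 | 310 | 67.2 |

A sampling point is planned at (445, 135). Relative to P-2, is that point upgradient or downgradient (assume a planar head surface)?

upgradient

Taking P-1 as reference: P-2−P-1 = (-90, -75, -1.3); P-3−P-1 = (-155, 5, -2.1).
Solve a·Δx + b·Δy = Δh: det = (-90)·5 − (-155)·(-75) = -12075.
∂h/∂x = [(-1.3)·5 − (-2.1)·(-75)] / -12075 = +0.01358
∂h/∂y = [(-90)·(-2.1) − (-155)·(-1.3)] / -12075 = +0.001035
Head at (445, 135) = 69.3 + (+0.01358)·(220) + (+0.001035)·(-170) = 72.11 m.
That is higher than the 68.0 m at P-2, so the point is upgradient.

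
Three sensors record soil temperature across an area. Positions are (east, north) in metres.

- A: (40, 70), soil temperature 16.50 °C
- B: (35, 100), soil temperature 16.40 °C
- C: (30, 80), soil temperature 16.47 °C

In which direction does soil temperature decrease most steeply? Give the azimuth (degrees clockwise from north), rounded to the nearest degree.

007°

Three-point gradient (reference A): Δ to B = (-5, 30, -0.10), Δ to C = (-10, 10, -0.03).
∂T/∂x = -0.0004000, ∂T/∂y = -0.003400 (det = 250).
Steepest decrease is along −∇f: components (+0.0004000 E, +0.003400 N).
Azimuth = atan2(+0.0004000, +0.003400) = 6.7° ≈ 007°.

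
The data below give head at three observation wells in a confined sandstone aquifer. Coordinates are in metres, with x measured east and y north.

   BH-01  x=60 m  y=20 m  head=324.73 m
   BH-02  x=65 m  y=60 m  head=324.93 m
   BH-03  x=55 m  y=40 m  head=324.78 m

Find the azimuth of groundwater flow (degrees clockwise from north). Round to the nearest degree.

With h = a·x + b·y + c and BH-01 as origin, the differences give:
  5·a + 40·b = +0.20
  (-5)·a + 20·b = +0.05
Eliminate b (×20 and ×40, subtract): 300·a = 2.000 → a = ∂h/∂x = +0.006667
Back-substitute: b = ∂h/∂y = +0.004167.
Flow direction (−∇h) has components (-0.006667 E, -0.004167 N).
Azimuth = atan2(E, N) = atan2(-0.006667, -0.004167) = 238.0° ≈ 238°.

238°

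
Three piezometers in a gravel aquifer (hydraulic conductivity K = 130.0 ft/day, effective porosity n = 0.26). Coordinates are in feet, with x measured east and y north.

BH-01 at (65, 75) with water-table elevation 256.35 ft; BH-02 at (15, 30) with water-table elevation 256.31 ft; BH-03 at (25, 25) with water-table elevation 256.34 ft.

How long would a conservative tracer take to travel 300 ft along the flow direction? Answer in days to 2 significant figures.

220 days

Taking BH-01 as reference: BH-02−BH-01 = (-50, -45, -0.04); BH-03−BH-01 = (-40, -50, -0.01).
Solve a·Δx + b·Δy = Δh: det = (-50)·(-50) − (-40)·(-45) = 700.
∂h/∂x = [(-0.04)·(-50) − (-0.01)·(-45)] / 700 = +0.002214
∂h/∂y = [(-50)·(-0.01) − (-40)·(-0.04)] / 700 = -0.001571
|∇h| = √(0.002214² + -0.001571²) = 0.002715
Seepage velocity v = K·i/n = 130.0 × 0.002715 / 0.26 = 1.357 ft/day.
t = 300 / 1.357 = 221.1 days.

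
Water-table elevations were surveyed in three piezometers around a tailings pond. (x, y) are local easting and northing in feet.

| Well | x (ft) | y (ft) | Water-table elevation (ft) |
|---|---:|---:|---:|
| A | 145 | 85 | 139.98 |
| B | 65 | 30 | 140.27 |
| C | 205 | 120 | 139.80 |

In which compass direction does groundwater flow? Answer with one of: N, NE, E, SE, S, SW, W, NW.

N

With h = a·x + b·y + c and A as origin, the differences give:
  (-80)·a + (-55)·b = +0.29
  60·a + 35·b = -0.18
Eliminate b (×35 and ×(-55), subtract): 500·a = 0.250 → a = ∂h/∂x = +0.0005000
Back-substitute: b = ∂h/∂y = -0.006000.
Flow = −∇h = (-0.0005000 east, +0.006000 north), which points north.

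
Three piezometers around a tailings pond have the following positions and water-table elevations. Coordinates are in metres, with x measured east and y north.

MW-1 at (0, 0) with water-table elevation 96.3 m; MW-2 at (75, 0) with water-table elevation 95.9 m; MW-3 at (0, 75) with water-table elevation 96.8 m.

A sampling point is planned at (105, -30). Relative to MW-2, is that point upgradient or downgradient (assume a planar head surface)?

downgradient

∂h/∂x = (95.9 − 96.3) / (75 − 0) = -0.005333
∂h/∂y = (96.8 − 96.3) / (75 − 0) = +0.006667
Head at (105, -30) = 96.3 + (-0.005333)·(105) + (+0.006667)·(-30) = 95.54 m.
That is lower than the 95.9 m at MW-2, so the point is downgradient.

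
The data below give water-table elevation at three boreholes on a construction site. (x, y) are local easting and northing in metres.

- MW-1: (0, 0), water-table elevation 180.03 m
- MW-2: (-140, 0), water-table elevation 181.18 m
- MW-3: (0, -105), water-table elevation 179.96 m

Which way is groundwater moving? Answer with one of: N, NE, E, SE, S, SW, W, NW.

∂h/∂x = (181.18 − 180.03) / (-140 − 0) = -0.008214
∂h/∂y = (179.96 − 180.03) / (-105 − 0) = +0.0006667
Flow = −∇h = (+0.008214 east, -0.0006667 north), which points east.

E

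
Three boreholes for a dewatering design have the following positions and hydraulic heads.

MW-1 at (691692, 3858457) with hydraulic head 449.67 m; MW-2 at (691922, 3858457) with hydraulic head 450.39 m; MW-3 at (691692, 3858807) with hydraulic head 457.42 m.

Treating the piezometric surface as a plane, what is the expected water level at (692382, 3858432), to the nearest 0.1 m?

451.3 m

∂h/∂x = (450.39 − 449.67) / (691922 − 691692) = +0.003130
∂h/∂y = (457.42 − 449.67) / (3858807 − 3858457) = +0.02214
h(692382, 3858432) = 449.67 + (+0.003130)·(690) + (+0.02214)·(-25) = 449.67 +2.160 -0.554 = 451.276 m.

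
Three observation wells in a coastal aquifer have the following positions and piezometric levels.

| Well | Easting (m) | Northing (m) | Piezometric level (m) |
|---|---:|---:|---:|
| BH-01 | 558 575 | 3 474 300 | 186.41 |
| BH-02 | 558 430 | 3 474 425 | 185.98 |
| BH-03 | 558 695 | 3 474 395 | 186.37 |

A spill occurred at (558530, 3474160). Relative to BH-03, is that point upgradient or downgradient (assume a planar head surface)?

With h = a·x + b·y + c and BH-01 as origin, the differences give:
  (-145)·a + 125·b = -0.43
  120·a + 95·b = -0.04
Eliminate b (×95 and ×125, subtract): -28775·a = -35.850 → a = ∂h/∂x = +0.001246
Back-substitute: b = ∂h/∂y = -0.001995.
Head at (558530, 3474160) = 186.41 + (+0.001246)·(-45) + (-0.001995)·(-140) = 186.63 m.
That is higher than the 186.37 m at BH-03, so the point is upgradient.

upgradient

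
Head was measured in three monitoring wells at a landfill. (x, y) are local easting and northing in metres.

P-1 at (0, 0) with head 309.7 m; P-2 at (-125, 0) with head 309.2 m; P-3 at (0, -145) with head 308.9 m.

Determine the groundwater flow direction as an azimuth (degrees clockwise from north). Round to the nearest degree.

216°

∂h/∂x = (309.2 − 309.7) / (-125 − 0) = +0.004000
∂h/∂y = (308.9 − 309.7) / (-145 − 0) = +0.005517
Flow direction (−∇h) has components (-0.004000 E, -0.005517 N).
Azimuth = atan2(E, N) = atan2(-0.004000, -0.005517) = 215.9° ≈ 216°.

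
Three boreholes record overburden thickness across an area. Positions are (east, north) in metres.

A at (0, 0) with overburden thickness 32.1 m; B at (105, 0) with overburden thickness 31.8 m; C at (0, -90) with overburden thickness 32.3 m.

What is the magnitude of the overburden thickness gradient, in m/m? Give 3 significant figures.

0.00362 m/m

∂d/∂x = (31.8 − 32.1) / (105 − 0) = -0.002857
∂d/∂y = (32.3 − 32.1) / (-90 − 0) = -0.002222
|∇f| = √(-0.002857² + -0.002222²) = 0.003619 m/m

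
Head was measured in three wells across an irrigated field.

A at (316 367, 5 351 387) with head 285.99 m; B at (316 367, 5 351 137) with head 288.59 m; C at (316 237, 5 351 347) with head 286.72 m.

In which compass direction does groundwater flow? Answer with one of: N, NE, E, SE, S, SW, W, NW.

With h = a·x + b·y + c and A as origin, the differences give:
  0·a + (-250)·b = +2.60
  (-130)·a + (-40)·b = +0.73
Eliminate b (×(-40) and ×(-250), subtract): -32500·a = 78.500 → a = ∂h/∂x = -0.002415
Back-substitute: b = ∂h/∂y = -0.01040.
Flow = −∇h = (+0.002415 east, +0.01040 north), which points north.

N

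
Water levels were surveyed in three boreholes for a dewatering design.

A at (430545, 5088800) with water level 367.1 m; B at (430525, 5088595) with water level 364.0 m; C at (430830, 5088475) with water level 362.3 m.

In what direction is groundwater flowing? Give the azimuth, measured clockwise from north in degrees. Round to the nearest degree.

181°

Differences from A: to B (Δx, Δy, Δh) = (-20, -205, -3.1); to C = (285, -325, -4.8).
Determinant of the coordinate differences = (-20)·(-325) − 285·(-205) = 64925.
∂h/∂x = [(-3.1)·(-325) − (-4.8)·(-205)] / 64925 = +0.0003620
∂h/∂y = [(-20)·(-4.8) − 285·(-3.1)] / 64925 = +0.01509
Flow direction (−∇h) has components (-0.0003620 E, -0.01509 N).
Azimuth = atan2(E, N) = atan2(-0.0003620, -0.01509) = 181.4° ≈ 181°.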